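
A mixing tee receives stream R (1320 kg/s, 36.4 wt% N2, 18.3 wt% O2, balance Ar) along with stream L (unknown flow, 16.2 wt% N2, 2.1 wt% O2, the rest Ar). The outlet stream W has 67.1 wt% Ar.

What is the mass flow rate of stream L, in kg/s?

1971 kg/s

Let L be the unknown flow. Total out = 1320 + L.
Ar balance: 597.96 + 0.817·L = 0.671·(1320 + L)
(0.817 − 0.671)·L = 0.671×1320 − 597.96 = 287.76
L = 287.76 / 0.146 = 1971 kg/s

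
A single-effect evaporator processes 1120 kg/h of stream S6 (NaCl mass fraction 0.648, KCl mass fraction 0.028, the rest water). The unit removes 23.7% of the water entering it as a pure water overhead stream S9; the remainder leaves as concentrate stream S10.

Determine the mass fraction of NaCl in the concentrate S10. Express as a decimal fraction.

NaCl is not removed: 1120×0.648 = 725.76 kg/h of NaCl enters S10.
water entering = 1120×0.324 = 362.88 kg/h; overhead removed = 0.237×362.88 = 86.003 kg/h.
Concentrate = 1120 − 86.003 = 1034 kg/h.
Mass fraction = 725.76/1034 = 0.702.

0.702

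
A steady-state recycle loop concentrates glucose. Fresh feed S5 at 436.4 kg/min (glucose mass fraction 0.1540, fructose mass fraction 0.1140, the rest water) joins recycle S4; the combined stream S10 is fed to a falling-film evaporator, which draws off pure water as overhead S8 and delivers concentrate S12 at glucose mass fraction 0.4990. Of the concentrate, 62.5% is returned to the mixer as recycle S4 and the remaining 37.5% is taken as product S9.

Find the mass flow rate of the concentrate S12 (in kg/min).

Overall glucose balance (none leaves overhead): glucose in fresh feed = glucose in product, i.e. 436.4×0.154 = (1−0.625)·S12·0.499.
S12 = 67.206/(0.499×0.375) = 359.15 kg/min.

359.1 kg/min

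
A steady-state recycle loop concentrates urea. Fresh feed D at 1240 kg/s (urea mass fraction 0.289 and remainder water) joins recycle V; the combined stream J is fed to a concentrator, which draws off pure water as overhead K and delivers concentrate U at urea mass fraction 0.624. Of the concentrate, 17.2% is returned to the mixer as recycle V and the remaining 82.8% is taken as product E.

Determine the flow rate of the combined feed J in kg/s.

1359 kg/s

Overall urea balance (none leaves overhead): urea in fresh feed = urea in product, i.e. 1240×0.289 = (1−0.172)·U·0.624.
U = 358.36/(0.624×0.828) = 693.59 kg/s.
Recycle V = 0.172×693.59 = 119.3 kg/s.
Combined feed J = 1240 + 119.3 = 1359.3 kg/s.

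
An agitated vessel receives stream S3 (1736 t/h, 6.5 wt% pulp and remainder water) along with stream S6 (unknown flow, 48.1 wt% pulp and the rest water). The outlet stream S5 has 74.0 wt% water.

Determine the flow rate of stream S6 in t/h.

Let S6 be the unknown flow. Total out = 1736 + S6.
water balance: 1623.2 + 0.519·S6 = 0.740·(1736 + S6)
(0.519 − 0.740)·S6 = 0.740×1736 − 1623.2 = -338.52
S6 = -338.52 / -0.221 = 1531.8 t/h

1532 t/h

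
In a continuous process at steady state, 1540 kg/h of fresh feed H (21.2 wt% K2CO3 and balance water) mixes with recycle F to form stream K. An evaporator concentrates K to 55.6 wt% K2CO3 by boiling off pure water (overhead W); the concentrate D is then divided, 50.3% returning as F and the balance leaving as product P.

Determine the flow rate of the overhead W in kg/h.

952.8 kg/h

Overall K2CO3 balance (none leaves overhead): K2CO3 in fresh feed = K2CO3 in product, i.e. 1540×0.212 = (1−0.503)·D·0.556.
D = 326.48/(0.556×0.497) = 1181.5 kg/h.
Recycle F = 0.503×1181.5 = 594.28 kg/h.
Combined feed K = 1540 + 594.28 = 2134.3 kg/h.
Overhead W = K − D = 2134.3 − 1181.5 = 952.81 kg/h.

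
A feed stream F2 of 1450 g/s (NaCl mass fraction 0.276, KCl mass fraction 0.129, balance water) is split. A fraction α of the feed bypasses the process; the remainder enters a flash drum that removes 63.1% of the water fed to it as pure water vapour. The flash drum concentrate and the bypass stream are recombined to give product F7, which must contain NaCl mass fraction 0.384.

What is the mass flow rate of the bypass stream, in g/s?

363.8 g/s

All 1450×0.276 = 400.2 g/s of NaCl reaches F7, so F7 = 400.2/0.384 = 1042.2 g/s and vapour = 407.81 g/s.
The evaporator receives (1−α)·1450 of feed at 0.595 water and removes 0.631 of that water:
0.631×0.595×(1−α)×1450 = 407.81
(1−α) = 407.81/544.4 = 0.7491;  α = 0.2509.
Bypass flow = 0.2509×1450 = 363.79 g/s.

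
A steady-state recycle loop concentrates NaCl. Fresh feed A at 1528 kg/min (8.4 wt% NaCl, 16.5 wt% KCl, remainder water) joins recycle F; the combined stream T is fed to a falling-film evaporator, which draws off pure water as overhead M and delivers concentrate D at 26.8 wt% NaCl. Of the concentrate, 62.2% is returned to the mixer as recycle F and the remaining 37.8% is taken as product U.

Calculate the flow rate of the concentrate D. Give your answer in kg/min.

Overall NaCl balance (none leaves overhead): NaCl in fresh feed = NaCl in product, i.e. 1528×0.084 = (1−0.622)·D·0.268.
D = 128.35/(0.268×0.378) = 1267 kg/min.

1267 kg/min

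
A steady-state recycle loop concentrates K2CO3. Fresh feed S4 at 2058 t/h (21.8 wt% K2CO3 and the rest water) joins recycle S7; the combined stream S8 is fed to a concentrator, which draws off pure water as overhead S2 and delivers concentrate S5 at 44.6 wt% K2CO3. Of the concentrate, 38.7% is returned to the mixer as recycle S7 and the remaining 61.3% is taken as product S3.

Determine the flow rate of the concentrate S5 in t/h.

1641 t/h

Overall K2CO3 balance (none leaves overhead): K2CO3 in fresh feed = K2CO3 in product, i.e. 2058×0.218 = (1−0.387)·S5·0.446.
S5 = 448.64/(0.446×0.613) = 1641 t/h.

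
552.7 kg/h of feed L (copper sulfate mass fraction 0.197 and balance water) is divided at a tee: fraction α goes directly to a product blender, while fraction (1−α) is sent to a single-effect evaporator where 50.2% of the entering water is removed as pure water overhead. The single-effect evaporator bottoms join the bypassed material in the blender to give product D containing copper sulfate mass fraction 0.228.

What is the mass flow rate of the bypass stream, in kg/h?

366.3 kg/h

All 552.7×0.197 = 108.88 kg/h of copper sulfate reaches D, so D = 108.88/0.228 = 477.55 kg/h and vapour = 75.148 kg/h.
The evaporator receives (1−α)·552.7 of feed at 0.803 water and removes 0.502 of that water:
0.502×0.803×(1−α)×552.7 = 75.148
(1−α) = 75.148/222.8 = 0.3373;  α = 0.6627.
Bypass flow = 0.6627×552.7 = 366.28 kg/h.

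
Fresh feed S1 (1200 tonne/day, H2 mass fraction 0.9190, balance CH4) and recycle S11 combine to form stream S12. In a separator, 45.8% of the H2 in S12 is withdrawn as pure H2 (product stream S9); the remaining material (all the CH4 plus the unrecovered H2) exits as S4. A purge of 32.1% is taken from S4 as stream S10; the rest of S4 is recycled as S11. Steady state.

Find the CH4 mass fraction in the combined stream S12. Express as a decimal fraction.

0.1479

CH4 enters only via S1 and leaves only via the purge: 1200×0.081 = 0.321×(CH4 in S4), and the separator passes all CH4, so CH4 in S12 = CH4 in S4 = 302.8 tonne/day.
H2 in S12: m_A = 1200×0.919 + (1−0.321)·(1−0.458)·m_A, so m_A = 1102.8/0.6320 = 1745 tonne/day.
S12 = 1745 + 302.8 = 2047.8 tonne/day.
CH4 fraction in S12 = 302.8/2047.8 = 0.1479.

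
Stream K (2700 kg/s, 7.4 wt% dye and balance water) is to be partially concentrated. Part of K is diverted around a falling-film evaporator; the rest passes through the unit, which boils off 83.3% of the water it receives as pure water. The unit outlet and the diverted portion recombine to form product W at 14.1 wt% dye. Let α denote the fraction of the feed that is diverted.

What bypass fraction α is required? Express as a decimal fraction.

All 2700×0.074 = 199.8 kg/s of dye reaches W, so W = 199.8/0.141 = 1417 kg/s and vapour = 1283 kg/s.
The evaporator receives (1−α)·2700 of feed at 0.926 water and removes 0.833 of that water:
0.833×0.926×(1−α)×2700 = 1283
(1−α) = 1283/2082.7 = 0.6160;  α = 0.3840.

0.384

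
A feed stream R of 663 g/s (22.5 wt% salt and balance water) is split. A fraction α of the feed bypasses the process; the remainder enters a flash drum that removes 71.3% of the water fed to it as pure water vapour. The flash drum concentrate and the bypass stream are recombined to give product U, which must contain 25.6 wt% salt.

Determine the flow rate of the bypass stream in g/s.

517.7 g/s

All 663×0.225 = 149.18 g/s of salt reaches U, so U = 149.18/0.256 = 582.71 g/s and vapour = 80.285 g/s.
The evaporator receives (1−α)·663 of feed at 0.775 water and removes 0.713 of that water:
0.713×0.775×(1−α)×663 = 80.285
(1−α) = 80.285/366.36 = 0.2191;  α = 0.7809.
Bypass flow = 0.7809×663 = 517.71 g/s.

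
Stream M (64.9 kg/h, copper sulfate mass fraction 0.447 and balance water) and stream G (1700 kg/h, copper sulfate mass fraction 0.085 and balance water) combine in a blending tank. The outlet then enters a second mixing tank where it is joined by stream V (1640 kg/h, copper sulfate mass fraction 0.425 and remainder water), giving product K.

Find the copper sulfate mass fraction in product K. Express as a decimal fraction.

0.256

Overall, product flow = 3404.9 kg/h.
copper sulfate in = 64.9×0.447 + 1700×0.085 + 1640×0.425 = 870.51 kg/h.
copper sulfate fraction in K = 0.256.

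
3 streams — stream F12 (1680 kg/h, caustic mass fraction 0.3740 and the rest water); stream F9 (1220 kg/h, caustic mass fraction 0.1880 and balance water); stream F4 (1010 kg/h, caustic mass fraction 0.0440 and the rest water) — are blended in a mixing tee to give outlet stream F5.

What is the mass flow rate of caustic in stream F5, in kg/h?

902.1 kg/h

caustic out = caustic in = 1680×0.374 + 1220×0.188 + 1010×0.044 = 902.12 kg/h.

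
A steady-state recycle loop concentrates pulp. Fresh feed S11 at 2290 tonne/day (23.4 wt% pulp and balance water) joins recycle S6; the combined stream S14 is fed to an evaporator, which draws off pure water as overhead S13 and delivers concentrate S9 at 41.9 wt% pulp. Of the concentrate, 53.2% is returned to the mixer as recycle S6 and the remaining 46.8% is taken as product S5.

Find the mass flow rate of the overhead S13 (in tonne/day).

1011 tonne/day

Overall pulp balance (none leaves overhead): pulp in fresh feed = pulp in product, i.e. 2290×0.234 = (1−0.532)·S9·0.419.
S9 = 535.86/(0.419×0.468) = 2732.7 tonne/day.
Recycle S6 = 0.532×2732.7 = 1453.8 tonne/day.
Combined feed S14 = 2290 + 1453.8 = 3743.8 tonne/day.
Overhead S13 = S14 − S9 = 3743.8 − 2732.7 = 1011.1 tonne/day.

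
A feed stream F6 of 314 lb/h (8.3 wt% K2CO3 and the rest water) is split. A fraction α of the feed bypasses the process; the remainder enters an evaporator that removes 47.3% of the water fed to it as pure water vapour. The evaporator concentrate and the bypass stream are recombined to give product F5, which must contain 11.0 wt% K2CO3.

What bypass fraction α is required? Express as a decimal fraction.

0.434

All 314×0.083 = 26.062 lb/h of K2CO3 reaches F5, so F5 = 26.062/0.110 = 236.93 lb/h and vapour = 77.073 lb/h.
The evaporator receives (1−α)·314 of feed at 0.917 water and removes 0.473 of that water:
0.473×0.917×(1−α)×314 = 77.073
(1−α) = 77.073/136.19 = 0.5659;  α = 0.4341.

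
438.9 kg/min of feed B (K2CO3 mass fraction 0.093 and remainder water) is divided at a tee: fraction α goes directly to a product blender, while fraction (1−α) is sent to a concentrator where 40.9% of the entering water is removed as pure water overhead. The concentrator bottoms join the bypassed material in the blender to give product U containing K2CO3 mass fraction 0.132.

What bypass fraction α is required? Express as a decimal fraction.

0.204

All 438.9×0.093 = 40.818 kg/min of K2CO3 reaches U, so U = 40.818/0.132 = 309.22 kg/min and vapour = 129.68 kg/min.
The evaporator receives (1−α)·438.9 of feed at 0.907 water and removes 0.409 of that water:
0.409×0.907×(1−α)×438.9 = 129.68
(1−α) = 129.68/162.82 = 0.7965;  α = 0.2035.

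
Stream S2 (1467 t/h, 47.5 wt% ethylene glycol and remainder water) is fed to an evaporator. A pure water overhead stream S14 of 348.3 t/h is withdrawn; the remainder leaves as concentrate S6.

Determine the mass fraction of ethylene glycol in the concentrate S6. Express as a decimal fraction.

ethylene glycol is not removed: 1467×0.475 = 696.82 t/h of ethylene glycol enters S6.
Concentrate = 1467 − 348.3 = 1118.7 t/h.
Mass fraction = 696.82/1118.7 = 0.6229.

0.6229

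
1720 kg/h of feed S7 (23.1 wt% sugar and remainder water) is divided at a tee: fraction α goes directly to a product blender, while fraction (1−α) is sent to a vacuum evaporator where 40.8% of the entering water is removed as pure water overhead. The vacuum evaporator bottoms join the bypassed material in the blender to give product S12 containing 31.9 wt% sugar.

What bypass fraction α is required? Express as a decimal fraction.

0.121

All 1720×0.231 = 397.32 kg/h of sugar reaches S12, so S12 = 397.32/0.319 = 1245.5 kg/h and vapour = 474.48 kg/h.
The evaporator receives (1−α)·1720 of feed at 0.769 water and removes 0.408 of that water:
0.408×0.769×(1−α)×1720 = 474.48
(1−α) = 474.48/539.65 = 0.8792;  α = 0.1208.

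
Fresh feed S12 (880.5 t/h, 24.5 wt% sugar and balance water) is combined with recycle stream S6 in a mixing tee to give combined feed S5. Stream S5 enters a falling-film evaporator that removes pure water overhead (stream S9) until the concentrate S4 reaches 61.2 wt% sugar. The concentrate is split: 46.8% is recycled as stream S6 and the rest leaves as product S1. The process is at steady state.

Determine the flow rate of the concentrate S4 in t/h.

Overall sugar balance (none leaves overhead): sugar in fresh feed = sugar in product, i.e. 880.5×0.245 = (1−0.468)·S4·0.612.
S4 = 215.72/(0.612×0.532) = 662.57 t/h.

662.6 t/h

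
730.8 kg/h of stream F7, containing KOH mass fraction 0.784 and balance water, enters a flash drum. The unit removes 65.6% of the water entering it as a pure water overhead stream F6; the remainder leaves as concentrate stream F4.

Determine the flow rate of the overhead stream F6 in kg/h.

103.6 kg/h

water entering = 730.8×0.216 = 157.85 kg/h; overhead removed = 0.656×157.85 = 103.55 kg/h.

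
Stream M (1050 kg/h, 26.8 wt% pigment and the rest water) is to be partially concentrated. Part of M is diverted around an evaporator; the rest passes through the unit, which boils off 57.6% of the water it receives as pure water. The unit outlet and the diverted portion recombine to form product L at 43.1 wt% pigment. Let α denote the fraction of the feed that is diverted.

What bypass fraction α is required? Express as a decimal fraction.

0.103

All 1050×0.268 = 281.4 kg/h of pigment reaches L, so L = 281.4/0.431 = 652.9 kg/h and vapour = 397.1 kg/h.
The evaporator receives (1−α)·1050 of feed at 0.732 water and removes 0.576 of that water:
0.576×0.732×(1−α)×1050 = 397.1
(1−α) = 397.1/442.71 = 0.8970;  α = 0.1030.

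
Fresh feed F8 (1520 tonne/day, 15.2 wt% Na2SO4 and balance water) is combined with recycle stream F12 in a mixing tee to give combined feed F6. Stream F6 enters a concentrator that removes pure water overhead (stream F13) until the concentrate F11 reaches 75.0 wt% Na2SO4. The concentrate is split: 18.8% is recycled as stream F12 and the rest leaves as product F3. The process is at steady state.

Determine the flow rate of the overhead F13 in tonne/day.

Overall Na2SO4 balance (none leaves overhead): Na2SO4 in fresh feed = Na2SO4 in product, i.e. 1520×0.152 = (1−0.188)·F11·0.750.
F11 = 231.04/(0.750×0.812) = 379.38 tonne/day.
Recycle F12 = 0.188×379.38 = 71.323 tonne/day.
Combined feed F6 = 1520 + 71.323 = 1591.3 tonne/day.
Overhead F13 = F6 − F11 = 1591.3 − 379.38 = 1211.9 tonne/day.

1212 tonne/day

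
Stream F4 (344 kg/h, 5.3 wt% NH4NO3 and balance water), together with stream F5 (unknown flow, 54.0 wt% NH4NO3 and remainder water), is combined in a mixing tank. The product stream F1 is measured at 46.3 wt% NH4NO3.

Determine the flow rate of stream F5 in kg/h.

1832 kg/h

Let F5 be the unknown flow. Total out = 344 + F5.
NH4NO3 balance: 18.232 + 0.540·F5 = 0.463·(344 + F5)
(0.540 − 0.463)·F5 = 0.463×344 − 18.232 = 141.04
F5 = 141.04 / 0.077 = 1831.7 kg/h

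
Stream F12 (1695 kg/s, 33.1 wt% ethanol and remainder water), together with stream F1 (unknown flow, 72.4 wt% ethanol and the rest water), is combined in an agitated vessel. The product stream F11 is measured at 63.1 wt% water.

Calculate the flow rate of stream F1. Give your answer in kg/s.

Let F1 be the unknown flow. Total out = 1695 + F1.
water balance: 1134 + 0.276·F1 = 0.631·(1695 + F1)
(0.276 − 0.631)·F1 = 0.631×1695 − 1134 = -64.41
F1 = -64.41 / -0.355 = 181.44 kg/s

181.4 kg/s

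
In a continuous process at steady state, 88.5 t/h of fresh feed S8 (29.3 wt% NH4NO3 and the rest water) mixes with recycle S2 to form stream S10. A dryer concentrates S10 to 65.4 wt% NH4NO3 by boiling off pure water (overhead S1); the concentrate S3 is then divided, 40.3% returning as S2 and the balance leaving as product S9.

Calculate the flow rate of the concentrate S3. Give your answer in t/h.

Overall NH4NO3 balance (none leaves overhead): NH4NO3 in fresh feed = NH4NO3 in product, i.e. 88.5×0.293 = (1−0.403)·S3·0.654.
S3 = 25.93/(0.654×0.597) = 66.414 t/h.

66.41 t/h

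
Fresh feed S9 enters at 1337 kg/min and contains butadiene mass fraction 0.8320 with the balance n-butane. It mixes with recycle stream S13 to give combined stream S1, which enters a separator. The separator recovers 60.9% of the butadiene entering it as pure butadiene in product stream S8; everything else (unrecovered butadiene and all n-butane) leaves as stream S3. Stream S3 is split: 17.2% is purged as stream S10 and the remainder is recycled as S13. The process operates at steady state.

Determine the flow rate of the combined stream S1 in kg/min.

2951 kg/min

n-butane enters only via S9 and leaves only via the purge: 1337×0.168 = 0.172×(n-butane in S3), and the separator passes all n-butane, so n-butane in S1 = n-butane in S3 = 1305.9 kg/min.
butadiene in S1: m_A = 1337×0.832 + (1−0.172)·(1−0.609)·m_A, so m_A = 1112.4/0.6763 = 1644.9 kg/min.
S1 = 1644.9 + 1305.9 = 2950.8 kg/min.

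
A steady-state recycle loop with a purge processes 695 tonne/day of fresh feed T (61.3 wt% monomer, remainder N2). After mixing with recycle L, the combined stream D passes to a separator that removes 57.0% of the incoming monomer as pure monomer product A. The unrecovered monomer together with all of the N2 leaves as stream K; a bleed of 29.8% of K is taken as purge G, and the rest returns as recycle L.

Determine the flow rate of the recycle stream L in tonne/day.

N2 enters only via T and leaves only via the purge: 695×0.387 = 0.298×(N2 in K), and the separator passes all N2, so N2 in D = N2 in K = 902.57 tonne/day.
monomer in D: m_A = 695×0.613 + (1−0.298)·(1−0.570)·m_A, so m_A = 426.03/0.6981 = 610.24 tonne/day.
K = (1−0.570)×610.24 + 902.57 = 1165 tonne/day.
Recycle L = (1−0.298)×1165 = 817.81 tonne/day.

817.8 tonne/day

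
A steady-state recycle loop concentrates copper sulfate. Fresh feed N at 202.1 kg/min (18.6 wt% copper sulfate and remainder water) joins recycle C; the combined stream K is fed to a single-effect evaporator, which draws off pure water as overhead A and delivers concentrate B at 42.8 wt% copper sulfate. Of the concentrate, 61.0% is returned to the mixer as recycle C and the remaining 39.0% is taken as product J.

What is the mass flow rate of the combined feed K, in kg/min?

Overall copper sulfate balance (none leaves overhead): copper sulfate in fresh feed = copper sulfate in product, i.e. 202.1×0.186 = (1−0.610)·B·0.428.
B = 37.591/(0.428×0.390) = 225.2 kg/min.
Recycle C = 0.610×225.2 = 137.37 kg/min.
Combined feed K = 202.1 + 137.37 = 339.47 kg/min.

339.5 kg/min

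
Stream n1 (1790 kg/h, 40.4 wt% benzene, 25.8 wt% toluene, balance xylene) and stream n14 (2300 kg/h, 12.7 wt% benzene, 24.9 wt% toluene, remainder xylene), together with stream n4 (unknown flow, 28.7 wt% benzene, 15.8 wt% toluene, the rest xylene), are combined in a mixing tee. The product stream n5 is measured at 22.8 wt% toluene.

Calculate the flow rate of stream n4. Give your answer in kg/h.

1457 kg/h

Let n4 be the unknown flow. Total out = 4090 + n4.
toluene balance: 1034.5 + 0.158·n4 = 0.228·(4090 + n4)
(0.158 − 0.228)·n4 = 0.228×4090 − 1034.5 = -102
n4 = -102 / -0.070 = 1457.1 kg/h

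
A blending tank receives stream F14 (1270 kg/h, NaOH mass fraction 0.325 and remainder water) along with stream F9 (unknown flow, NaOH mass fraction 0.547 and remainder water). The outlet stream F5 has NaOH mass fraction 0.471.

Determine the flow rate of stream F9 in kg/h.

Let F9 be the unknown flow. Total out = 1270 + F9.
NaOH balance: 412.75 + 0.547·F9 = 0.471·(1270 + F9)
(0.547 − 0.471)·F9 = 0.471×1270 − 412.75 = 185.42
F9 = 185.42 / 0.076 = 2439.7 kg/h

2440 kg/h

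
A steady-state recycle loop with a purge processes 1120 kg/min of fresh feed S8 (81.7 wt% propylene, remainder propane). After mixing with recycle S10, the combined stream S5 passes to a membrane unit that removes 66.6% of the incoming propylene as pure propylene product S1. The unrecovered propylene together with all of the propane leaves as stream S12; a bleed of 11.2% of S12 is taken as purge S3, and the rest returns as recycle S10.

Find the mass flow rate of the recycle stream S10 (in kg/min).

2011 kg/min

propane enters only via S8 and leaves only via the purge: 1120×0.183 = 0.112×(propane in S12), and the membrane unit passes all propane, so propane in S5 = propane in S12 = 1830 kg/min.
propylene in S5: m_A = 1120×0.817 + (1−0.112)·(1−0.666)·m_A, so m_A = 915.04/0.7034 = 1300.9 kg/min.
S12 = (1−0.666)×1300.9 + 1830 = 2264.5 kg/min.
Recycle S10 = (1−0.112)×2264.5 = 2010.9 kg/min.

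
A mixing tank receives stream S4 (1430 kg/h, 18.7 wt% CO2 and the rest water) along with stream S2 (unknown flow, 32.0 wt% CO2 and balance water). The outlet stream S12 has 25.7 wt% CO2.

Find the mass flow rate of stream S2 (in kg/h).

Let S2 be the unknown flow. Total out = 1430 + S2.
CO2 balance: 267.41 + 0.320·S2 = 0.257·(1430 + S2)
(0.320 − 0.257)·S2 = 0.257×1430 − 267.41 = 100.1
S2 = 100.1 / 0.063 = 1588.9 kg/h

1589 kg/h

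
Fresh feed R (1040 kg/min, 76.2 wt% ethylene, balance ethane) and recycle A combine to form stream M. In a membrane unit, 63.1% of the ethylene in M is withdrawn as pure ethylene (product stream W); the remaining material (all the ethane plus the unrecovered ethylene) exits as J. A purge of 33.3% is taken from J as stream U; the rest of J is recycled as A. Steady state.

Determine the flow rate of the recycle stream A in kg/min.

ethane enters only via R and leaves only via the purge: 1040×0.238 = 0.333×(ethane in J), and the membrane unit passes all ethane, so ethane in M = ethane in J = 743.3 kg/min.
ethylene in M: m_A = 1040×0.762 + (1−0.333)·(1−0.631)·m_A, so m_A = 792.48/0.7539 = 1051.2 kg/min.
J = (1−0.631)×1051.2 + 743.3 = 1131.2 kg/min.
Recycle A = (1−0.333)×1131.2 = 754.51 kg/min.

754.5 kg/min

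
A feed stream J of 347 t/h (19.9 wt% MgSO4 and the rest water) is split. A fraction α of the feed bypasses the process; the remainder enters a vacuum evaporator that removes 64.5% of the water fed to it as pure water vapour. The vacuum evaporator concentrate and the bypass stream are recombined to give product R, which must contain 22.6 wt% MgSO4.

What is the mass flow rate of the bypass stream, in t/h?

266.8 t/h

All 347×0.199 = 69.053 t/h of MgSO4 reaches R, so R = 69.053/0.226 = 305.54 t/h and vapour = 41.456 t/h.
The evaporator receives (1−α)·347 of feed at 0.801 water and removes 0.645 of that water:
0.645×0.801×(1−α)×347 = 41.456
(1−α) = 41.456/179.28 = 0.2312;  α = 0.7688.
Bypass flow = 0.7688×347 = 266.76 t/h.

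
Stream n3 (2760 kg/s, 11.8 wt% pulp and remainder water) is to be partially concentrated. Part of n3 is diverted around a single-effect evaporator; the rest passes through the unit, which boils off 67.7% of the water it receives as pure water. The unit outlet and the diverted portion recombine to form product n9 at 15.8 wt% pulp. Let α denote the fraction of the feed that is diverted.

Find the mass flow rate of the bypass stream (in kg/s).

All 2760×0.118 = 325.68 kg/s of pulp reaches n9, so n9 = 325.68/0.158 = 2061.3 kg/s and vapour = 698.73 kg/s.
The evaporator receives (1−α)·2760 of feed at 0.882 water and removes 0.677 of that water:
0.677×0.882×(1−α)×2760 = 698.73
(1−α) = 698.73/1648 = 0.4240;  α = 0.5760.
Bypass flow = 0.5760×2760 = 1589.8 kg/s.

1590 kg/s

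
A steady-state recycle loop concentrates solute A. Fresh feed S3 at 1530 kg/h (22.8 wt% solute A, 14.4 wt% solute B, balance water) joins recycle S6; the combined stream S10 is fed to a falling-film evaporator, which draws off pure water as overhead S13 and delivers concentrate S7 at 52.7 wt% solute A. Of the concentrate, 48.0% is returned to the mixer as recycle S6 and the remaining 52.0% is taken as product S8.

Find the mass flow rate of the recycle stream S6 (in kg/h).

Overall solute A balance (none leaves overhead): solute A in fresh feed = solute A in product, i.e. 1530×0.228 = (1−0.480)·S7·0.527.
S7 = 348.84/(0.527×0.520) = 1273 kg/h.
Recycle S6 = 0.480×1273 = 611.02 kg/h.

611 kg/h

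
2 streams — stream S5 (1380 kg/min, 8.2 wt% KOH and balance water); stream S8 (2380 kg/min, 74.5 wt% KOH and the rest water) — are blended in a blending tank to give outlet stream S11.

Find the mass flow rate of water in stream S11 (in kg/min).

1874 kg/min

water out = water in = 1380×0.918 + 2380×0.255 = 1873.7 kg/min.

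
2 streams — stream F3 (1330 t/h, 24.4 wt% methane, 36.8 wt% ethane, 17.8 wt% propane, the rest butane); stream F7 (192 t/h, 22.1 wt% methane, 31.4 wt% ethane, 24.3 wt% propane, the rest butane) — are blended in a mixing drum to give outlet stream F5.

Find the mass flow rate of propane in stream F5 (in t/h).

283.4 t/h

propane out = propane in = 1330×0.178 + 192×0.243 = 283.4 t/h.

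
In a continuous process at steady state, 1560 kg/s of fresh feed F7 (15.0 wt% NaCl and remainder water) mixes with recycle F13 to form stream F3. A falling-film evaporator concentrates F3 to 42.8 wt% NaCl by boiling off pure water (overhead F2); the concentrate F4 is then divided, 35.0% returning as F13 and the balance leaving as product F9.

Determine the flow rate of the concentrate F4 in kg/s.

841.1 kg/s

Overall NaCl balance (none leaves overhead): NaCl in fresh feed = NaCl in product, i.e. 1560×0.150 = (1−0.350)·F4·0.428.
F4 = 234/(0.428×0.650) = 841.12 kg/s.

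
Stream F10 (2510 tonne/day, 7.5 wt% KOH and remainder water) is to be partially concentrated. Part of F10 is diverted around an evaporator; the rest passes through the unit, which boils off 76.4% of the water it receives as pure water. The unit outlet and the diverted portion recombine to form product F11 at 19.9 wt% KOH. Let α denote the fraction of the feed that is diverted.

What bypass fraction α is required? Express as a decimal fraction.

All 2510×0.075 = 188.25 tonne/day of KOH reaches F11, so F11 = 188.25/0.199 = 945.98 tonne/day and vapour = 1564 tonne/day.
The evaporator receives (1−α)·2510 of feed at 0.925 water and removes 0.764 of that water:
0.764×0.925×(1−α)×2510 = 1564
(1−α) = 1564/1773.8 = 0.8817;  α = 0.1183.

0.118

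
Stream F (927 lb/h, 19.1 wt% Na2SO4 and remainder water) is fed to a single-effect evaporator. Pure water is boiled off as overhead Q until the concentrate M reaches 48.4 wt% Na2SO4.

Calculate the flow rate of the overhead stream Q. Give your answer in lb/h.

561.2 lb/h

Na2SO4 is conserved: 927×0.191 = 177.06 lb/h all reports to the concentrate.
Concentrate = 177.06/(target fraction) = 365.82 lb/h.
Overhead = 927 − 365.82 = 561.18 lb/h.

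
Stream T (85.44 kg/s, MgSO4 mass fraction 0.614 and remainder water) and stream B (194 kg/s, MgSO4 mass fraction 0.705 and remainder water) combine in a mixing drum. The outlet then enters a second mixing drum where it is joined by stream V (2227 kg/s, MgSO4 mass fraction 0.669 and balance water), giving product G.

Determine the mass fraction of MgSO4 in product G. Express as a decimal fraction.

0.670

Overall, product flow = 2506.4 kg/s.
MgSO4 in = 85.44×0.614 + 194×0.705 + 2227×0.669 = 1679.1 kg/s.
MgSO4 fraction in G = 0.670.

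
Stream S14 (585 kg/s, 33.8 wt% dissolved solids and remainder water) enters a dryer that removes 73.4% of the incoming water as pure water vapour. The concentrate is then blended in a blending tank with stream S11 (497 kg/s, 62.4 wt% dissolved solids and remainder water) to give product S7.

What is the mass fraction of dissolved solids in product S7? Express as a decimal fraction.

Vapour removed = 0.734×0.662×585 = 284.26 kg/s; concentrate = 300.74 kg/s.
dissolved solids reaching the mixer = 197.73 (from concentrate) + 497×0.624 = 507.86 kg/s.
Product flow = 300.74 + 497 = 797.74 kg/s; dissolved solids fraction = 0.637.

0.637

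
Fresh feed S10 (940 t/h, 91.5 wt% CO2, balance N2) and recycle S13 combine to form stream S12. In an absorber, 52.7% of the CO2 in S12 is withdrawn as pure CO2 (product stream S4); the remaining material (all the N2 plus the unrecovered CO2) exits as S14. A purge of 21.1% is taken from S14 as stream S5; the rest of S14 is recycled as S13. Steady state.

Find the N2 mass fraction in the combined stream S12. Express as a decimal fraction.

0.2163

N2 enters only via S10 and leaves only via the purge: 940×0.085 = 0.211×(N2 in S14), and the absorber passes all N2, so N2 in S12 = N2 in S14 = 378.67 t/h.
CO2 in S12: m_A = 940×0.915 + (1−0.211)·(1−0.527)·m_A, so m_A = 860.1/0.6268 = 1372.2 t/h.
S12 = 1372.2 + 378.67 = 1750.9 t/h.
N2 fraction in S12 = 378.67/1750.9 = 0.2163.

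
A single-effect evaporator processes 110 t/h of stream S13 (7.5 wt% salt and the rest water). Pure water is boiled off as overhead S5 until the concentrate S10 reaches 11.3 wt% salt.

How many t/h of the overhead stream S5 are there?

36.99 t/h

salt is conserved: 110×0.075 = 8.25 t/h all reports to the concentrate.
Concentrate = 8.25/(target fraction) = 73.009 t/h.
Overhead = 110 − 73.009 = 36.991 t/h.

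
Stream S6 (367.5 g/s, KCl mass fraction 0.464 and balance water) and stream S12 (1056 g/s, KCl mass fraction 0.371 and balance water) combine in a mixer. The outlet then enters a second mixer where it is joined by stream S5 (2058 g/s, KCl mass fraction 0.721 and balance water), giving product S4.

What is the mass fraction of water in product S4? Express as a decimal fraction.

0.412

Overall, product flow = 3481.5 g/s.
water in = 367.5×0.536 + 1056×0.629 + 2058×0.279 = 1435.4 g/s.
water fraction in S4 = 0.412.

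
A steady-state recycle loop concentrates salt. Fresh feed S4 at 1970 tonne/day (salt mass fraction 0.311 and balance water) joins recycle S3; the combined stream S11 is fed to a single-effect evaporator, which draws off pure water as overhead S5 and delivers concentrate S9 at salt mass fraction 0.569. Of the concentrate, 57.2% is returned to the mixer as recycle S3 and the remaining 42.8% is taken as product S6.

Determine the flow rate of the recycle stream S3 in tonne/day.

Overall salt balance (none leaves overhead): salt in fresh feed = salt in product, i.e. 1970×0.311 = (1−0.572)·S9·0.569.
S9 = 612.67/(0.569×0.428) = 2515.8 tonne/day.
Recycle S3 = 0.572×2515.8 = 1439 tonne/day.

1439 tonne/day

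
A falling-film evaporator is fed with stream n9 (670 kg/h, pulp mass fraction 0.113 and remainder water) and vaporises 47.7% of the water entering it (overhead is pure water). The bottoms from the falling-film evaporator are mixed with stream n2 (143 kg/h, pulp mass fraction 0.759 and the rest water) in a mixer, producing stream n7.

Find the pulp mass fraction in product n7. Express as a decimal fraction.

0.348

Vapour removed = 0.477×0.887×670 = 283.48 kg/h; concentrate = 386.52 kg/h.
pulp reaching the mixer = 75.71 (from concentrate) + 143×0.759 = 184.25 kg/h.
Product flow = 386.52 + 143 = 529.52 kg/h; pulp fraction = 0.348.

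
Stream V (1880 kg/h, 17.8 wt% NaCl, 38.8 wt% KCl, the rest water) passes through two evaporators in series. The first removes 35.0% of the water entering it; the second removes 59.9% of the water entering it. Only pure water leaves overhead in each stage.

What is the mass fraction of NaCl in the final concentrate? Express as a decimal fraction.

0.262

water in feed = 1880×0.434 = 815.92 kg/h.
After stage 1: water left = (1−0.350)×815.92 = 530.35; stream total = 1594.4 kg/h.
After stage 2: water left = (1−0.599)×530.35 = 212.67; final concentrate = 1276.7 kg/h.
NaCl fraction = 334.64/1276.7 = 0.262.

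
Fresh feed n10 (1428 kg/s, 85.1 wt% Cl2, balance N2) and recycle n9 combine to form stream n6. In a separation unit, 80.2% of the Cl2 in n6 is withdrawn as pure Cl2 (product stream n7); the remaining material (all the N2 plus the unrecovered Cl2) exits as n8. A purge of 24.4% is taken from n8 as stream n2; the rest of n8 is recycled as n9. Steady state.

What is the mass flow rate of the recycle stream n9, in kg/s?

873.2 kg/s

N2 enters only via n10 and leaves only via the purge: 1428×0.149 = 0.244×(N2 in n8), and the separation unit passes all N2, so N2 in n6 = N2 in n8 = 872.02 kg/s.
Cl2 in n6: m_A = 1428×0.851 + (1−0.244)·(1−0.802)·m_A, so m_A = 1215.2/0.8503 = 1429.2 kg/s.
n8 = (1−0.802)×1429.2 + 872.02 = 1155 kg/s.
Recycle n9 = (1−0.244)×1155 = 873.17 kg/s.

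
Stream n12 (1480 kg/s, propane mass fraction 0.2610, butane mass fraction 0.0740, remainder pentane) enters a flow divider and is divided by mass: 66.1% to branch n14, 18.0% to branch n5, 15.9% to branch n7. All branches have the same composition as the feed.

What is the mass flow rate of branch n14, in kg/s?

978.3 kg/s

Branch n14 flow = 0.661×1480 = 978.28 kg/s.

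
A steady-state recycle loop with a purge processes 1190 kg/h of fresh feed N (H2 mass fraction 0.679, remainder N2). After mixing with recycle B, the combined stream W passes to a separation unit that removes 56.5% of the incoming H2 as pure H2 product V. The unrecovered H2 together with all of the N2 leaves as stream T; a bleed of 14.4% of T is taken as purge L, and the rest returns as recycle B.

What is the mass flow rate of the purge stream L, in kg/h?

462.6 kg/h

N2 enters only via N and leaves only via the purge: 1190×0.321 = 0.144×(N2 in T), and the separation unit passes all N2, so N2 in W = N2 in T = 2652.7 kg/h.
H2 in W: m_A = 1190×0.679 + (1−0.144)·(1−0.565)·m_A, so m_A = 808.01/0.6276 = 1287.4 kg/h.
T = (1−0.565)×1287.4 + 2652.7 = 3212.7 kg/h.
Purge L = 0.144×3212.7 = 462.63 kg/h.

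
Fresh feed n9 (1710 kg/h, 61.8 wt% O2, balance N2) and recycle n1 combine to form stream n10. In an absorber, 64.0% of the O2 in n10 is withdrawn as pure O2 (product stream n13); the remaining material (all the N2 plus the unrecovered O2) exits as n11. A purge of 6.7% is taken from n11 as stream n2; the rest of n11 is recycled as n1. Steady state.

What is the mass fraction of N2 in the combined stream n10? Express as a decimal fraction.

N2 enters only via n9 and leaves only via the purge: 1710×0.382 = 0.067×(N2 in n11), and the absorber passes all N2, so N2 in n10 = N2 in n11 = 9749.6 kg/h.
O2 in n10: m_A = 1710×0.618 + (1−0.067)·(1−0.640)·m_A, so m_A = 1056.8/0.6641 = 1591.2 kg/h.
n10 = 1591.2 + 9749.6 = 11341 kg/h.
N2 fraction in n10 = 9749.6/11341 = 0.8597.

0.8597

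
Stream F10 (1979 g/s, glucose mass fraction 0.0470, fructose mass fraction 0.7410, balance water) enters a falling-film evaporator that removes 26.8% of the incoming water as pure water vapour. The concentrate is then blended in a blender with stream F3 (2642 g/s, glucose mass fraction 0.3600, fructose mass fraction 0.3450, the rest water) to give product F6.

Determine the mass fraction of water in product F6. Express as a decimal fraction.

0.2410

Vapour removed = 0.268×0.212×1979 = 112.44 g/s; concentrate = 1866.6 g/s.
water reaching the mixer = 307.11 (from concentrate) + 2642×0.295 = 1086.5 g/s.
Product flow = 1866.6 + 2642 = 4508.6 g/s; water fraction = 0.2410.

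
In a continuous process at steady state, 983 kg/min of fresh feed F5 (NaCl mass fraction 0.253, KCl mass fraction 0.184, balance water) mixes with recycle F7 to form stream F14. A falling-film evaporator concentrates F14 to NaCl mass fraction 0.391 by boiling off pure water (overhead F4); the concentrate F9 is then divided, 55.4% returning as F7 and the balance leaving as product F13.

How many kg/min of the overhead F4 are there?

346.9 kg/min

Overall NaCl balance (none leaves overhead): NaCl in fresh feed = NaCl in product, i.e. 983×0.253 = (1−0.554)·F9·0.391.
F9 = 248.7/(0.391×0.446) = 1426.1 kg/min.
Recycle F7 = 0.554×1426.1 = 790.08 kg/min.
Combined feed F14 = 983 + 790.08 = 1773.1 kg/min.
Overhead F4 = F14 − F9 = 1773.1 − 1426.1 = 346.94 kg/min.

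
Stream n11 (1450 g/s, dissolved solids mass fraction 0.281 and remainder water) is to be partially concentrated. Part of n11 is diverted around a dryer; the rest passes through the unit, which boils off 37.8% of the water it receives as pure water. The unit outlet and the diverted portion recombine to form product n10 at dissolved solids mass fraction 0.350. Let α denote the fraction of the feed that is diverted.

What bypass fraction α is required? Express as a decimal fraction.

All 1450×0.281 = 407.45 g/s of dissolved solids reaches n10, so n10 = 407.45/0.350 = 1164.1 g/s and vapour = 285.86 g/s.
The evaporator receives (1−α)·1450 of feed at 0.719 water and removes 0.378 of that water:
0.378×0.719×(1−α)×1450 = 285.86
(1−α) = 285.86/394.08 = 0.7254;  α = 0.2746.

0.275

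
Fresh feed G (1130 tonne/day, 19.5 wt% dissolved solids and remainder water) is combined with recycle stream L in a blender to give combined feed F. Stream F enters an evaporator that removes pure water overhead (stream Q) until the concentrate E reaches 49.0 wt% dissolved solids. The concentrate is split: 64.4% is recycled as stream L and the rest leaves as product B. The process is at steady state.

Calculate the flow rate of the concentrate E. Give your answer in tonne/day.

1263 tonne/day

Overall dissolved solids balance (none leaves overhead): dissolved solids in fresh feed = dissolved solids in product, i.e. 1130×0.195 = (1−0.644)·E·0.490.
E = 220.35/(0.490×0.356) = 1263.2 tonne/day.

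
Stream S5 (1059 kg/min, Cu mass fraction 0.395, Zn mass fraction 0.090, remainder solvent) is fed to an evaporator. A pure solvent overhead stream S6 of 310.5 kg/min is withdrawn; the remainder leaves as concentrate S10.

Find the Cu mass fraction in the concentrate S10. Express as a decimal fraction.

0.559

Cu is not removed: 1059×0.395 = 418.31 kg/min of Cu enters S10.
Concentrate = 1059 − 310.5 = 748.5 kg/min.
Mass fraction = 418.31/748.5 = 0.559.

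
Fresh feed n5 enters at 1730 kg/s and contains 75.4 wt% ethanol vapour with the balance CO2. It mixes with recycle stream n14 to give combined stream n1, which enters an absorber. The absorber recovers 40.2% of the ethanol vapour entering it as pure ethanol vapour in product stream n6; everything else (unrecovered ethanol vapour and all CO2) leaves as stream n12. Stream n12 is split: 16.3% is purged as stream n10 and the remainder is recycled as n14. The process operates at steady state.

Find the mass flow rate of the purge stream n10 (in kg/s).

680.1 kg/s

CO2 enters only via n5 and leaves only via the purge: 1730×0.246 = 0.163×(CO2 in n12), and the absorber passes all CO2, so CO2 in n1 = CO2 in n12 = 2610.9 kg/s.
ethanol vapour in n1: m_A = 1730×0.754 + (1−0.163)·(1−0.402)·m_A, so m_A = 1304.4/0.4995 = 2611.6 kg/s.
n12 = (1−0.402)×2611.6 + 2610.9 = 4172.6 kg/s.
Purge n10 = 0.163×4172.6 = 680.14 kg/s.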